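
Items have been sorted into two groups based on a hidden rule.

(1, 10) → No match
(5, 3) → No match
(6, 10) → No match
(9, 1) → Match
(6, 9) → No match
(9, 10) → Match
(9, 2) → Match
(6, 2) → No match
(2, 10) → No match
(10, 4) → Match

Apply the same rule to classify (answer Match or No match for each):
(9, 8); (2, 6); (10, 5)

Match, No match, Match

Rule: first ≥ 9. This holds for each 'Match' example and fails for each 'No match' one.
(9, 8): first 9, has this property → Match.
(2, 6): first 2, doesn't match → No match.
(10, 5): first 10, has this property → Match.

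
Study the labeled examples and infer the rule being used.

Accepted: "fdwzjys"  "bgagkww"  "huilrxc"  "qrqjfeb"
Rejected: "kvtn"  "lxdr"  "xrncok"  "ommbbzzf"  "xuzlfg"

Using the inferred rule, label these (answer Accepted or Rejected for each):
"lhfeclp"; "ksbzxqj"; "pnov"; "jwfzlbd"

Accepted, Accepted, Rejected, Accepted

Rule: odd length. This holds for each 'Accepted' example and fails for each 'Rejected' one.
"lhfeclp": length 7 — has this property, so Accepted. "ksbzxqj": length 7 — has this property, so Accepted. "pnov": length 4 — fails the rule, so Rejected. "jwfzlbd": length 7 — has this property, so Accepted.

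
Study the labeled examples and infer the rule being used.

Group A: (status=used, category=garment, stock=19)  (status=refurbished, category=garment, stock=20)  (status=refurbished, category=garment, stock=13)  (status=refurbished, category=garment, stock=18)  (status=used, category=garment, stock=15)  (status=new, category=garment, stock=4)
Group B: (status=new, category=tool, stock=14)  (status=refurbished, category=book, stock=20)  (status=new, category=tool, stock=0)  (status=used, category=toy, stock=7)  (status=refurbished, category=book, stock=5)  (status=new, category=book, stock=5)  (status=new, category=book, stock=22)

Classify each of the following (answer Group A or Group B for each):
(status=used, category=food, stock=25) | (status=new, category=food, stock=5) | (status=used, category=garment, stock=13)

The distinguishing property — category is garment — holds for all the 'Group A' cases and none of the 'Group B' cases.
(status=used, category=food, stock=25) — category is food, hence Group B.
(status=new, category=food, stock=5) — category is food, hence Group B.
(status=used, category=garment, stock=13) — category is garment, hence Group A.

Group B, Group B, Group A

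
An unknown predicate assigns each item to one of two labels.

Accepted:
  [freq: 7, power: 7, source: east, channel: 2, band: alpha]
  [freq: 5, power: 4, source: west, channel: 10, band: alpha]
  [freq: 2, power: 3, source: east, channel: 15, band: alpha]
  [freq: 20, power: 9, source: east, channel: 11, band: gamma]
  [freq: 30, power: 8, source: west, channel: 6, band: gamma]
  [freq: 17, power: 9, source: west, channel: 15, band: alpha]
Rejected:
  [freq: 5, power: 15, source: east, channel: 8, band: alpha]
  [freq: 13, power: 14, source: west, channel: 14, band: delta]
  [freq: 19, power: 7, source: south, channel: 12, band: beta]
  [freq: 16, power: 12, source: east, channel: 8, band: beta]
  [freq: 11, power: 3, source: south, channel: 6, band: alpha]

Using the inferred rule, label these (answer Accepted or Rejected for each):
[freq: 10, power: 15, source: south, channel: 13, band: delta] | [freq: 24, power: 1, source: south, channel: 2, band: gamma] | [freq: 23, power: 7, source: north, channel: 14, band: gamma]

The rule appears to be: source is not south AND power ≤ 9.
[freq: 10, power: 15, source: south, channel: 13, band: delta]: source is south, power = 15 — doesn't qualify, so Rejected. [freq: 24, power: 1, source: south, channel: 2, band: gamma]: source is south, power = 1 — doesn't qualify, so Rejected. [freq: 23, power: 7, source: north, channel: 14, band: gamma]: source is north, power = 7 — has this property, so Accepted.

Rejected, Rejected, Accepted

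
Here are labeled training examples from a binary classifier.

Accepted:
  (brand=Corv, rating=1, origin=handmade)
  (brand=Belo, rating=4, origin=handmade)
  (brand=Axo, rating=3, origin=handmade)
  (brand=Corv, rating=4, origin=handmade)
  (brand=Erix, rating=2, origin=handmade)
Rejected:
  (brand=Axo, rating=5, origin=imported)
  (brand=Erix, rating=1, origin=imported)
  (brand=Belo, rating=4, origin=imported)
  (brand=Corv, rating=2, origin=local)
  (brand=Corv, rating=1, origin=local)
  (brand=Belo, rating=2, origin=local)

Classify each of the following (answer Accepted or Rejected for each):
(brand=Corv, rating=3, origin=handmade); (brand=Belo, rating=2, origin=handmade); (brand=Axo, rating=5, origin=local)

The distinguishing property — origin is handmade — holds for all the 'Accepted' cases and none of the 'Rejected' cases.

Accepted, Accepted, Rejected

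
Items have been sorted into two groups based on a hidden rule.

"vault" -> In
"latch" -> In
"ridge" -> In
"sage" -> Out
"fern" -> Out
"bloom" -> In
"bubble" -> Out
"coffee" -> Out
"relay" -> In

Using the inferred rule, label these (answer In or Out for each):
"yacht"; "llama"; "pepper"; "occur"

In, In, Out, In

The simplest hypothesis consistent with all the labels is: odd length.
"yacht": In (length 5). "llama": In (length 5). "pepper": Out (length 6). "occur": In (length 5).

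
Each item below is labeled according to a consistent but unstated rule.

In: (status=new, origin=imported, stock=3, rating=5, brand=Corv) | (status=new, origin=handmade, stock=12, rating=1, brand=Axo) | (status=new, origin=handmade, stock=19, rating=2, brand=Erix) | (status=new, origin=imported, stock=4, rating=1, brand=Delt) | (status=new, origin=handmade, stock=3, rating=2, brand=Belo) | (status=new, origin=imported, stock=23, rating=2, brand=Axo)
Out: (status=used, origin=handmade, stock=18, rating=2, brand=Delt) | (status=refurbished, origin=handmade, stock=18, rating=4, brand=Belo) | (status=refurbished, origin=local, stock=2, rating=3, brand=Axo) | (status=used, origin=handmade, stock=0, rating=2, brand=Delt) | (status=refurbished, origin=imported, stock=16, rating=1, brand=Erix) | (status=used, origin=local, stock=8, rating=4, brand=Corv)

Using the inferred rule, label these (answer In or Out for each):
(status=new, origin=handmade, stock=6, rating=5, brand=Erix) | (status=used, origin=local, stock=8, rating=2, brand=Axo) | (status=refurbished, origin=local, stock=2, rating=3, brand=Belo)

The pattern is that an item is 'In' exactly when: status is new.
(status=new, origin=handmade, stock=6, rating=5, brand=Erix) → status is new → In.
(status=used, origin=local, stock=8, rating=2, brand=Axo) → status is used → Out.
(status=refurbished, origin=local, stock=2, rating=3, brand=Belo) → status is refurbished → Out.

In, Out, Out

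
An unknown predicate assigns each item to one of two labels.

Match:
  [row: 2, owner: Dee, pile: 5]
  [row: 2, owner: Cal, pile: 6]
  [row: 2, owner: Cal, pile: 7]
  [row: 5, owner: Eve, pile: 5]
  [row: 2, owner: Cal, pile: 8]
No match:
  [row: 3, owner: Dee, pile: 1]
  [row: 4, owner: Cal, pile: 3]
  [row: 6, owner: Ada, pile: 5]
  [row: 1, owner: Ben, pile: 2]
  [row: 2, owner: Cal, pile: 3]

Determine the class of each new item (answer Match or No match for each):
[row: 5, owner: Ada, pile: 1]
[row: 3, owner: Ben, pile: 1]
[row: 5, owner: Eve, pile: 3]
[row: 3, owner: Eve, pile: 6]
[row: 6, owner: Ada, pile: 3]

No match, No match, No match, Match, No match

Rule: pile ≥ 5 AND row ≤ 5. This holds for each 'Match' example and fails for each 'No match' one.
[row: 5, owner: Ada, pile: 1] → pile = 1, row = 5 → No match.
[row: 3, owner: Ben, pile: 1] → pile = 1, row = 3 → No match.
[row: 5, owner: Eve, pile: 3] → pile = 3, row = 5 → No match.
[row: 3, owner: Eve, pile: 6] → pile = 6, row = 3 → Match.
[row: 6, owner: Ada, pile: 3] → pile = 3, row = 6 → No match.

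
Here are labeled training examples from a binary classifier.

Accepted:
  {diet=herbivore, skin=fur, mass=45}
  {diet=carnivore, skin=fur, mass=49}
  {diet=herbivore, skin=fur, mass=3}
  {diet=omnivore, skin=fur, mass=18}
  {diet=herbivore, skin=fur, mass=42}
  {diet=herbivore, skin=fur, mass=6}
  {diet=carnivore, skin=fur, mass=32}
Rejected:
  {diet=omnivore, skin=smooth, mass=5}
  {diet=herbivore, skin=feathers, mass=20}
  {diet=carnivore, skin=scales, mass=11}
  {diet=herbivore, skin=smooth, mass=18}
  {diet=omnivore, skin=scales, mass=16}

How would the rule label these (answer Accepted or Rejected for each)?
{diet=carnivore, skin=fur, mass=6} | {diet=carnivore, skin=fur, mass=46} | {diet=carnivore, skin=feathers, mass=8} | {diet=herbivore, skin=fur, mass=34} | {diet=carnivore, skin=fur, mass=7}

Rule: skin is fur. This holds for each 'Accepted' example and fails for each 'Rejected' one.
Accepted: {diet=carnivore, skin=fur, mass=6}, since skin is fur.
Accepted: {diet=carnivore, skin=fur, mass=46}, since skin is fur.
Rejected: {diet=carnivore, skin=feathers, mass=8}, since skin is feathers.
Accepted: {diet=herbivore, skin=fur, mass=34}, since skin is fur.
Accepted: {diet=carnivore, skin=fur, mass=7}, since skin is fur.

Accepted, Accepted, Rejected, Accepted, Accepted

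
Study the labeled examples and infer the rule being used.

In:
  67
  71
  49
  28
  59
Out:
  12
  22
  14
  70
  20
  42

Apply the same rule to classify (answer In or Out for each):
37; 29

In, In

The common property of the 'In' items is: digit sum ≥ 8. No 'Out' item has it.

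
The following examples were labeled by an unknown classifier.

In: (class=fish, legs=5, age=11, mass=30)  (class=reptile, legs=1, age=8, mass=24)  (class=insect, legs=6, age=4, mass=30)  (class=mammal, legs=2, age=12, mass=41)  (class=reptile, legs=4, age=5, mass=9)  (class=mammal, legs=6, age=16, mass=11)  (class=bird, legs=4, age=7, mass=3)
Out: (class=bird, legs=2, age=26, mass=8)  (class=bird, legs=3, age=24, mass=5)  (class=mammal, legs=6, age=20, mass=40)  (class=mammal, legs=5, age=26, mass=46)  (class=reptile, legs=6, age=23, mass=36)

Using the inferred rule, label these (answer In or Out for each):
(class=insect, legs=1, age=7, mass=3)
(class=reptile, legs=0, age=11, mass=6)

In, In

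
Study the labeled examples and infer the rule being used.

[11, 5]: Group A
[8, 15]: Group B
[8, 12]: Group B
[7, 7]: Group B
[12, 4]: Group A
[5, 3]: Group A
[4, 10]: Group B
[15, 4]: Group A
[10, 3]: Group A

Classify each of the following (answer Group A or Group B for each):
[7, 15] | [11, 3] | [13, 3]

The simplest hypothesis consistent with all the labels is: first > second.
[7, 15] — 7 < 15, hence Group B.
[11, 3] — 11 > 3, hence Group A.
[13, 3] — 13 > 3, hence Group A.

Group B, Group A, Group A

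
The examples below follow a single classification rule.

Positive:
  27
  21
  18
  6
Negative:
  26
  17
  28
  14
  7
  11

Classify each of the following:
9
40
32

Positive, Negative, Negative

The distinguishing property — multiple of 3 — holds for all the 'Positive' cases and none of the 'Negative' cases.
Positive: 9, since 9 = 3·3. Negative: 40, since 40 = 3·13 + 1. Negative: 32, since 32 = 3·10 + 2.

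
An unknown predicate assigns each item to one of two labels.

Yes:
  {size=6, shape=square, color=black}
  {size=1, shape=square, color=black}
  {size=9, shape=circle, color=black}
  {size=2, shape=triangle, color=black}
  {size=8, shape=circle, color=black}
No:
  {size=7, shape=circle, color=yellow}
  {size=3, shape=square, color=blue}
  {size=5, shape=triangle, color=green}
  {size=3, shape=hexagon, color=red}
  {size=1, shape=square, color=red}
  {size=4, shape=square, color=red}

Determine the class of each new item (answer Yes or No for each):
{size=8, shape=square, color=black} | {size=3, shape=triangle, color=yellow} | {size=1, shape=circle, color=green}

Yes, No, No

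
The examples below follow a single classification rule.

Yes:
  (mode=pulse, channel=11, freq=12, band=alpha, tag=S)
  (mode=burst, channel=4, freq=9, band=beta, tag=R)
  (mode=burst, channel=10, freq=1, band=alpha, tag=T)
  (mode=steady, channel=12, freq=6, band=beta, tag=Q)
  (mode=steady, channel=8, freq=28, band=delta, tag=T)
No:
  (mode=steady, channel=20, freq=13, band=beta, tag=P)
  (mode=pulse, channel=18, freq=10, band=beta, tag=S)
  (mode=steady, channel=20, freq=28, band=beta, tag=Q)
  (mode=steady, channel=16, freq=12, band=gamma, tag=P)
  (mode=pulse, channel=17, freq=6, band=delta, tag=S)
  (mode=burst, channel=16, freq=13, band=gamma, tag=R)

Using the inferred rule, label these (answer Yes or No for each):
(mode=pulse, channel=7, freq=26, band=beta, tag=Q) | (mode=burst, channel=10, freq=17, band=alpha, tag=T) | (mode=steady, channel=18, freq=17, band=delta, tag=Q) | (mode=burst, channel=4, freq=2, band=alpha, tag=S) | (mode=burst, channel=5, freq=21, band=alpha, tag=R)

The pattern is that an item is 'Yes' exactly when: channel ≤ 12.
(mode=pulse, channel=7, freq=26, band=beta, tag=Q): channel = 7 — satisfies this, so Yes. (mode=burst, channel=10, freq=17, band=alpha, tag=T): channel = 10 — satisfies this, so Yes. (mode=steady, channel=18, freq=17, band=delta, tag=Q): channel = 18 — does not pass, so No. (mode=burst, channel=4, freq=2, band=alpha, tag=S): channel = 4 — satisfies this, so Yes. (mode=burst, channel=5, freq=21, band=alpha, tag=R): channel = 5 — satisfies this, so Yes.

Yes, Yes, No, Yes, Yes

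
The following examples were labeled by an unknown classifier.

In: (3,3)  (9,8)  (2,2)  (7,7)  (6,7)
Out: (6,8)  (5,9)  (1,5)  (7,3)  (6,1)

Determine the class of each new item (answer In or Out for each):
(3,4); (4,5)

In, In

'In' ⟺ |first − second| ≤ 1.
(3,4): In (|3−4| = 1).
(4,5): In (|4−5| = 1).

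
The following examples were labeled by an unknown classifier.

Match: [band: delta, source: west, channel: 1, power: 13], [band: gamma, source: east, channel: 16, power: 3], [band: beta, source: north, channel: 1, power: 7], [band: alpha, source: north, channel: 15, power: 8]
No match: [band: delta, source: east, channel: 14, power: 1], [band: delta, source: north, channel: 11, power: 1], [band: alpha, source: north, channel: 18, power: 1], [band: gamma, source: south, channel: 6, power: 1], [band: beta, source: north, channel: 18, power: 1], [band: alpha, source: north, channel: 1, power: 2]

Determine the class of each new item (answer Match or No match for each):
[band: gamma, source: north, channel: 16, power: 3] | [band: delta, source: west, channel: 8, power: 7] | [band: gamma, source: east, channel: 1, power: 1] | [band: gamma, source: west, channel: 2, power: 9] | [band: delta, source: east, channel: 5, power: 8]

Match, Match, No match, Match, Match

The simplest hypothesis consistent with all the labels is: power ≥ 3.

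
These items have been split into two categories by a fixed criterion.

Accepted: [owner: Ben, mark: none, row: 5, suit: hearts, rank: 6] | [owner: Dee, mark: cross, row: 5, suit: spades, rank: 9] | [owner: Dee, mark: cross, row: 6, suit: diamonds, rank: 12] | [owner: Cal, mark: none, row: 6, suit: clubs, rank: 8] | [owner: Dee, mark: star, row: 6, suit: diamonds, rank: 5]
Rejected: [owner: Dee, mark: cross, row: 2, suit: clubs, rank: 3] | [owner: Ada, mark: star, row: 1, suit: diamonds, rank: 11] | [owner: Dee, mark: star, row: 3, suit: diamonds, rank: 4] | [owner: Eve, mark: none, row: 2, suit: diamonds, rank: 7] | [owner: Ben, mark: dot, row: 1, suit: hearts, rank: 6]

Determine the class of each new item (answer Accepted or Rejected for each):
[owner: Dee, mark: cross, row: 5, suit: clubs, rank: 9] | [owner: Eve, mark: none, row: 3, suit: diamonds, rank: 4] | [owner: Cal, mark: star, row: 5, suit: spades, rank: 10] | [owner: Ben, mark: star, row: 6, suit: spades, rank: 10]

The distinguishing property — row ≥ 5 — holds for all the 'Accepted' cases and none of the 'Rejected' cases.
Accepted: [owner: Dee, mark: cross, row: 5, suit: clubs, rank: 9], since row = 5. Rejected: [owner: Eve, mark: none, row: 3, suit: diamonds, rank: 4], since row = 3. Accepted: [owner: Cal, mark: star, row: 5, suit: spades, rank: 10], since row = 5. Accepted: [owner: Ben, mark: star, row: 6, suit: spades, rank: 10], since row = 6.

Accepted, Rejected, Accepted, Accepted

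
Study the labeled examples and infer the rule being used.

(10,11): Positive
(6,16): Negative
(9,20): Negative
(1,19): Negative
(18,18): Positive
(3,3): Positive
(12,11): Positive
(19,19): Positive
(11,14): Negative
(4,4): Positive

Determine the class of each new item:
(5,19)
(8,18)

The pattern is that an item is 'Positive' exactly when: |first − second| ≤ 1.
(5,19): |5−19| = 14, fails this test → Negative. (8,18): |8−18| = 10, fails this test → Negative.

Negative, Negative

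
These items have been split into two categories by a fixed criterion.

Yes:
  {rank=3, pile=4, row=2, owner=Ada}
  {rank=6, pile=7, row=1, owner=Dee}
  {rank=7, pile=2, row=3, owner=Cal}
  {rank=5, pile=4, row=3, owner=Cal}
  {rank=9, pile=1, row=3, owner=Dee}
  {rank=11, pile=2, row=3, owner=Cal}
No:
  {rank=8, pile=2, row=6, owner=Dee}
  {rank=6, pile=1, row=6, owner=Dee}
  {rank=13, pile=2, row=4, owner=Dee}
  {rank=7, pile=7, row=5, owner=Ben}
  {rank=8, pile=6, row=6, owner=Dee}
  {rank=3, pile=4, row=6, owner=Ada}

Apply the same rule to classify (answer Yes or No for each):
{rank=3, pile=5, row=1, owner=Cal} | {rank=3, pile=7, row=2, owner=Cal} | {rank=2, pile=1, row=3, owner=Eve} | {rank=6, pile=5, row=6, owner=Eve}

Yes, Yes, Yes, No

The classifier is using: row ≤ 3.
{rank=3, pile=5, row=1, owner=Cal} → row = 1 → Yes. {rank=3, pile=7, row=2, owner=Cal} → row = 2 → Yes. {rank=2, pile=1, row=3, owner=Eve} → row = 3 → Yes. {rank=6, pile=5, row=6, owner=Eve} → row = 6 → No.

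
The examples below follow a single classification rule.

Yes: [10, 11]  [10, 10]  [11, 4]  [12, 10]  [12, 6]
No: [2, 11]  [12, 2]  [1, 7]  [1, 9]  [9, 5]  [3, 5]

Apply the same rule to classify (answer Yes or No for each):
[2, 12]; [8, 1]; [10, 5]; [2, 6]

No, No, Yes, No

All 'Yes' examples share one property — sum ≥ 15 — and every 'No' example lacks it.
[2, 12]: No (2+12 = 14). [8, 1]: No (8+1 = 9). [10, 5]: Yes (10+5 = 15). [2, 6]: No (2+6 = 8).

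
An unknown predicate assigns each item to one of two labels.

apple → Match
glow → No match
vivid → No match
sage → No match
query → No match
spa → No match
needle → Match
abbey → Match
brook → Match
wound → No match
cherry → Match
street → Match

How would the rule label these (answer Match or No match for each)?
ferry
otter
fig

The distinguishing property — has a double letter — holds for all the 'Match' cases and none of the 'No match' cases.
ferry: 'rr' doubled — matches, so Match.
otter: 'tt' doubled — matches, so Match.
fig: no doubled letter — lacks this property, so No match.

Match, Match, No match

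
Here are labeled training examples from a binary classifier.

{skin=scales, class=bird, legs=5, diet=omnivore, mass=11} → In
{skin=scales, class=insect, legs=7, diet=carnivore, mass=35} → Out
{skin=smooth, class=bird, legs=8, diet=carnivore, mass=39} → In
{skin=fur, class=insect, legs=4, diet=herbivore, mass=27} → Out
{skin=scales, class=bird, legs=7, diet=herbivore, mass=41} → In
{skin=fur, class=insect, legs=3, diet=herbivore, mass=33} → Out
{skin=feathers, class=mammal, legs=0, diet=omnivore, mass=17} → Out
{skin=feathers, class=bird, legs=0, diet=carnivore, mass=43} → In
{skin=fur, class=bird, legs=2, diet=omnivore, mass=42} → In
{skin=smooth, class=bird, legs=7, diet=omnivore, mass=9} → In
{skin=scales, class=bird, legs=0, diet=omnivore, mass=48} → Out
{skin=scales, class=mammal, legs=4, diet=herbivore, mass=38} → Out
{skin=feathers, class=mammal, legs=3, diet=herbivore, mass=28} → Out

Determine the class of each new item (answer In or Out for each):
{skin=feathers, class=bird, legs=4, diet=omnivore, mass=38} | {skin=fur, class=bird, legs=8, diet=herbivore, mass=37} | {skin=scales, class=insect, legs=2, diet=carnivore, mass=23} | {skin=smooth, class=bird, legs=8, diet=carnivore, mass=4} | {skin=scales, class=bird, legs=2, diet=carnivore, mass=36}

The common property of the 'In' items is: class is bird AND mass ≤ 43. No 'Out' item has it.
In: {skin=feathers, class=bird, legs=4, diet=omnivore, mass=38}, since class is bird, mass = 38.
In: {skin=fur, class=bird, legs=8, diet=herbivore, mass=37}, since class is bird, mass = 37.
Out: {skin=scales, class=insect, legs=2, diet=carnivore, mass=23}, since class is insect, mass = 23.
In: {skin=smooth, class=bird, legs=8, diet=carnivore, mass=4}, since class is bird, mass = 4.
In: {skin=scales, class=bird, legs=2, diet=carnivore, mass=36}, since class is bird, mass = 36.

In, In, Out, In, In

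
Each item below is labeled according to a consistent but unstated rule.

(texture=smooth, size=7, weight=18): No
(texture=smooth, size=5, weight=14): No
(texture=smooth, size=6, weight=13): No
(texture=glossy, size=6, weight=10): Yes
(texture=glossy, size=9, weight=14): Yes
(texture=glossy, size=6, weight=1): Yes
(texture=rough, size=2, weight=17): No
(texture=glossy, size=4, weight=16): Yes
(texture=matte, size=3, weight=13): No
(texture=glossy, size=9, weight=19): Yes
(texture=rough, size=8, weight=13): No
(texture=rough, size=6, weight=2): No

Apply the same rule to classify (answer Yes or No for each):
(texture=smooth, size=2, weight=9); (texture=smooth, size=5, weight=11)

No, No

Every 'Yes' example satisfies: texture is glossy. None of the 'No' examples do.
(texture=smooth, size=2, weight=9): No (texture is smooth). (texture=smooth, size=5, weight=11): No (texture is smooth).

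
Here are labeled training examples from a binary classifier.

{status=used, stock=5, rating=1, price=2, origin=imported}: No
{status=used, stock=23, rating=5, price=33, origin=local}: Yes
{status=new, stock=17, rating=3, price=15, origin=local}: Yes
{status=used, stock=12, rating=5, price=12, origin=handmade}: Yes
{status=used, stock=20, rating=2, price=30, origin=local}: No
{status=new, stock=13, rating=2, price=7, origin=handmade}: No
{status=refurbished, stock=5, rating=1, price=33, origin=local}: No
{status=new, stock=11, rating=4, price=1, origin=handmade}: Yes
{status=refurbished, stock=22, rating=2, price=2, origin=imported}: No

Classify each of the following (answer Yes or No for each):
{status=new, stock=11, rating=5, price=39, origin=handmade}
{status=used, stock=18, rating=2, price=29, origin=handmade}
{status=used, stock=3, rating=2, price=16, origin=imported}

A rule that fits every label: rating ≥ 3 — true of each 'Yes' example, false of each 'No' one.
{status=new, stock=11, rating=5, price=39, origin=handmade}: rating = 5 — fits, so Yes.
{status=used, stock=18, rating=2, price=29, origin=handmade}: rating = 2 — does not satisfy this, so No.
{status=used, stock=3, rating=2, price=16, origin=imported}: rating = 2 — does not satisfy this, so No.

Yes, No, No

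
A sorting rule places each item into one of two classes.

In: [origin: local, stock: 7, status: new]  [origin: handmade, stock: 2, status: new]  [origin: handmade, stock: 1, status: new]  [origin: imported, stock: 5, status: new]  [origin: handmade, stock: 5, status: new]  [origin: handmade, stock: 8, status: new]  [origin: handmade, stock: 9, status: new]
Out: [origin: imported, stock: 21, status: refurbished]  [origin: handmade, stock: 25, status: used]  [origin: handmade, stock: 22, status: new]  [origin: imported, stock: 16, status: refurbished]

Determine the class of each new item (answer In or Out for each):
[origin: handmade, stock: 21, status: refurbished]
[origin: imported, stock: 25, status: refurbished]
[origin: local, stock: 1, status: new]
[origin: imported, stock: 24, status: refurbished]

Out, Out, In, Out

The classifier is using: stock ≤ 9.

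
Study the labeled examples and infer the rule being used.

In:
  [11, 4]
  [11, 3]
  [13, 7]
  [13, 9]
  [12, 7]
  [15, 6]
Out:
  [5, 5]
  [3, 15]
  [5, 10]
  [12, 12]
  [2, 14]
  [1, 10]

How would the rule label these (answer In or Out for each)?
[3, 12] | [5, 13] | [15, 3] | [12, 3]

Out, Out, In, In

Looking at the examples, the only property every 'In' case has and every 'Out' case lacks is: first > second.
[3, 12] — 3 < 12, hence Out. [5, 13] — 5 < 13, hence Out. [15, 3] — 15 > 3, hence In. [12, 3] — 12 > 3, hence In.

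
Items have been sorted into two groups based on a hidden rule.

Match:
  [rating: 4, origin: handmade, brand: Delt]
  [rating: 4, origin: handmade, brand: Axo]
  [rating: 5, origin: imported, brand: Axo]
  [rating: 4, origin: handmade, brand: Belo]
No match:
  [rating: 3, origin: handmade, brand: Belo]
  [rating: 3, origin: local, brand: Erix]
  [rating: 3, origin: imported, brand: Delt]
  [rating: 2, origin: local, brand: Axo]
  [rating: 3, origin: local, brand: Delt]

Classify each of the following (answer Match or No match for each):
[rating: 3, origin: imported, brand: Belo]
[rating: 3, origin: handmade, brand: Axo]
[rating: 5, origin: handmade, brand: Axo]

The distinguishing property — rating ≥ 4 — holds for all the 'Match' cases and none of the 'No match' cases.

No match, No match, Match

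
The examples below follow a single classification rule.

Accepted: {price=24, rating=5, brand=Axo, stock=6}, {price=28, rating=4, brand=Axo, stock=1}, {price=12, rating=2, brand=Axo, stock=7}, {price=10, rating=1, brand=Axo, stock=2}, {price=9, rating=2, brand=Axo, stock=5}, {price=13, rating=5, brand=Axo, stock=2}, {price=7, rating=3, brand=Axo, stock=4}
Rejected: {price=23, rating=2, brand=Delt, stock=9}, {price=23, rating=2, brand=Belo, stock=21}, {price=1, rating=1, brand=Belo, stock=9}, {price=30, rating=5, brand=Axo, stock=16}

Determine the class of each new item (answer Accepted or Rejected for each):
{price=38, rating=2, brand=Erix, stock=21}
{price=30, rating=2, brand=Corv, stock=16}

Rule: stock ≤ 7. This holds for each 'Accepted' example and fails for each 'Rejected' one.
{price=38, rating=2, brand=Erix, stock=21}: stock = 21, fails this test → Rejected.
{price=30, rating=2, brand=Corv, stock=16}: stock = 16, fails this test → Rejected.

Rejected, Rejected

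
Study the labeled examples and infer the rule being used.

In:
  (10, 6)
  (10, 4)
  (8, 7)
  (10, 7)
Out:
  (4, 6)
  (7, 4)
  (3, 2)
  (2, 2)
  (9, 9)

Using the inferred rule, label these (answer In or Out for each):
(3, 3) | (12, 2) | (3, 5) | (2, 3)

The distinguishing property — first > second AND first is even — holds for all the 'In' cases and none of the 'Out' cases.
(3, 3): 3 = 3, first 3 — doesn't match, so Out.
(12, 2): 12 > 2, first 12 — satisfies this, so In.
(3, 5): 3 < 5, first 3 — doesn't match, so Out.
(2, 3): 2 < 3, first 2 — doesn't match, so Out.

Out, In, Out, Out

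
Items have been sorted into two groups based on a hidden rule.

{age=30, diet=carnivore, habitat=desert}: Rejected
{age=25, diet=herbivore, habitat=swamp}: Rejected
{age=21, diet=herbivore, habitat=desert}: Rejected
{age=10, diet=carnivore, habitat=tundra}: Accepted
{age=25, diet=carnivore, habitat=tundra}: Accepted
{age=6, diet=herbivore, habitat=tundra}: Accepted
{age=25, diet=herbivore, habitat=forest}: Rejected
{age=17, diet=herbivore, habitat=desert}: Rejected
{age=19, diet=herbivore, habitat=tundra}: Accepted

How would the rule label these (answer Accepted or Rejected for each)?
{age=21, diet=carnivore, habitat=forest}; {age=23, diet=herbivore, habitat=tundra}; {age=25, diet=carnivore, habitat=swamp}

Rejected, Accepted, Rejected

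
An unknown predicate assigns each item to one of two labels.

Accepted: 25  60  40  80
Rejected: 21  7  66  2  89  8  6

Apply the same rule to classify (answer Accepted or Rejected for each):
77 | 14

Rejected, Rejected

Comparing the two groups points to one rule — multiple of 5.
77 → 77 = 5·15 + 2 → Rejected.
14 → 14 = 5·2 + 4 → Rejected.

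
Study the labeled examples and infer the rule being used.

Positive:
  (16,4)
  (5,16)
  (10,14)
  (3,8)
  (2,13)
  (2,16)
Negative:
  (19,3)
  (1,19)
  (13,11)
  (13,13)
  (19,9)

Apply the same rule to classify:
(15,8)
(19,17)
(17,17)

Positive, Negative, Negative

The simplest hypothesis consistent with all the labels is: product is even.
(15,8): 15·8 = 120 — has this property, so Positive.
(19,17): 19·17 = 323 — lacks this property, so Negative.
(17,17): 17·17 = 289 — lacks this property, so Negative.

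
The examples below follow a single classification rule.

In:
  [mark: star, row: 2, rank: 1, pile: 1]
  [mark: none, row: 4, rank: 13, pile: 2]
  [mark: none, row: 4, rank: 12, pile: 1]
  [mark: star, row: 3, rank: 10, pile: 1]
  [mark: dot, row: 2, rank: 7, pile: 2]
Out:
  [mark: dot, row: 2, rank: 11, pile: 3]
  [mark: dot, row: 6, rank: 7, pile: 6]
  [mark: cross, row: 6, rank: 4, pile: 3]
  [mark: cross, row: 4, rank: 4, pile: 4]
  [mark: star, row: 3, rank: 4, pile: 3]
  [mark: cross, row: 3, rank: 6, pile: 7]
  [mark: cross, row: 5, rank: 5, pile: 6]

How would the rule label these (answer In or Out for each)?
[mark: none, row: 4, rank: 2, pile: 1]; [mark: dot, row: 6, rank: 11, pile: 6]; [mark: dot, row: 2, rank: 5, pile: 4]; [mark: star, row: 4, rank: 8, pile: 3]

In, Out, Out, Out

A rule that fits every label: pile ≤ 2 — true of each 'In' example, false of each 'Out' one.
[mark: none, row: 4, rank: 2, pile: 1]: In (pile = 1).
[mark: dot, row: 6, rank: 11, pile: 6]: Out (pile = 6).
[mark: dot, row: 2, rank: 5, pile: 4]: Out (pile = 4).
[mark: star, row: 4, rank: 8, pile: 3]: Out (pile = 3).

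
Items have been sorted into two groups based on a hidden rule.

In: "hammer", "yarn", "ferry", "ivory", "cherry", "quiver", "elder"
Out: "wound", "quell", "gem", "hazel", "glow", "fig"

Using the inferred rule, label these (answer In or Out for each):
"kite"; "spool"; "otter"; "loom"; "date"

Out, Out, In, Out, Out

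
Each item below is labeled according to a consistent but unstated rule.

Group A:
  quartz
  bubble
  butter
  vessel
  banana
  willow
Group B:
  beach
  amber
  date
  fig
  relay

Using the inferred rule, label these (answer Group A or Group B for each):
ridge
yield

Group B, Group B

The classifier is using: length 6.
ridge: length 5 — doesn't match, so Group B.
yield: length 5 — doesn't match, so Group B.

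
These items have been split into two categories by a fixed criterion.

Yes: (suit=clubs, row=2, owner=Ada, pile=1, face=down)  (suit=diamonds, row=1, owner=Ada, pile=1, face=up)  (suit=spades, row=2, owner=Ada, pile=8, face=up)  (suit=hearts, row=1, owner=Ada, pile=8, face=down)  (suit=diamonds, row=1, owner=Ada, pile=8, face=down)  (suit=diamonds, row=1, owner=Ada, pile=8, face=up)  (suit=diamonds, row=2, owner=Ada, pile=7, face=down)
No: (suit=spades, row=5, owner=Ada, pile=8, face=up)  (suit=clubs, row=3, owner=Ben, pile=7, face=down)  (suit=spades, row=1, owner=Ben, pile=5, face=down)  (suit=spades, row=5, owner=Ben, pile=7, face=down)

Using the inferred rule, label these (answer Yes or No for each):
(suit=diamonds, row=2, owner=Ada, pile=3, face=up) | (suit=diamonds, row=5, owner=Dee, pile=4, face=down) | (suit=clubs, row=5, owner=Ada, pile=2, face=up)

Yes, No, No

Every 'Yes' example satisfies: owner is Ada AND row ≤ 2. None of the 'No' examples do.
(suit=diamonds, row=2, owner=Ada, pile=3, face=up): owner is Ada, row = 2 — matches, so Yes. (suit=diamonds, row=5, owner=Dee, pile=4, face=down): owner is Dee, row = 5 — doesn't qualify, so No. (suit=clubs, row=5, owner=Ada, pile=2, face=up): owner is Ada, row = 5 — doesn't qualify, so No.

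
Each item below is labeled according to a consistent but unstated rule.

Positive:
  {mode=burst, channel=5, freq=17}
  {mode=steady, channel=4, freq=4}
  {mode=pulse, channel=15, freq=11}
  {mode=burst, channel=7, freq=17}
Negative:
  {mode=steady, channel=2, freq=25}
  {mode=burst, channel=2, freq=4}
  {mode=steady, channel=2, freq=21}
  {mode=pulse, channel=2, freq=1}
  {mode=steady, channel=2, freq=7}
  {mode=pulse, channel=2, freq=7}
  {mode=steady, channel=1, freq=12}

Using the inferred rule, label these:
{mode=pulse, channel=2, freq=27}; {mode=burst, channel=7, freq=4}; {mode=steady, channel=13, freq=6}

Negative, Positive, Positive

The distinguishing property — channel ≥ 4 — holds for all the 'Positive' cases and none of the 'Negative' cases.
Negative: {mode=pulse, channel=2, freq=27}, since channel = 2. Positive: {mode=burst, channel=7, freq=4}, since channel = 7. Positive: {mode=steady, channel=13, freq=6}, since channel = 13.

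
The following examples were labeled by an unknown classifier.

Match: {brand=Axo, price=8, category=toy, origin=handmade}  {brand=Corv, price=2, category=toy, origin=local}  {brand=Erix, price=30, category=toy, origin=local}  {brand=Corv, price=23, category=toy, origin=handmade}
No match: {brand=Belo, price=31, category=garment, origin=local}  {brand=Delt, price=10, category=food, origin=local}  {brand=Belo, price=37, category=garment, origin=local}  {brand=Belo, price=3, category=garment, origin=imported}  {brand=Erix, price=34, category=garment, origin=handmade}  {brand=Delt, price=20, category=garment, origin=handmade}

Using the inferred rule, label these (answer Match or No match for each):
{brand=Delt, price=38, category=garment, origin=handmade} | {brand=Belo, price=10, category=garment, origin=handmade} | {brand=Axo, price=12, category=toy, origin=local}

The simplest hypothesis consistent with all the labels is: category is toy.
{brand=Delt, price=38, category=garment, origin=handmade} → category is garment → No match.
{brand=Belo, price=10, category=garment, origin=handmade} → category is garment → No match.
{brand=Axo, price=12, category=toy, origin=local} → category is toy → Match.

No match, No match, Match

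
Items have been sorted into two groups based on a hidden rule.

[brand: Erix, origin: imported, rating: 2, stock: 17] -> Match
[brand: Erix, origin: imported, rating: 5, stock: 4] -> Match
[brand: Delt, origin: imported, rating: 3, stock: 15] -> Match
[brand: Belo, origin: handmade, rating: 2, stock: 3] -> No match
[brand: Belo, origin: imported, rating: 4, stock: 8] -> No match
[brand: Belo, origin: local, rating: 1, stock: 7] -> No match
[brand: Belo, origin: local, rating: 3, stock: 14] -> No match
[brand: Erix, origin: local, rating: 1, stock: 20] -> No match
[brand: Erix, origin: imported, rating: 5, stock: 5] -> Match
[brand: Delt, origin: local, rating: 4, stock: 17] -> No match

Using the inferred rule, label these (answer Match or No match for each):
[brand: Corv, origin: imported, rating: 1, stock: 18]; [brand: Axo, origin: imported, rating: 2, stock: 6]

Rule: origin is imported AND stock ≠ 8. This holds for each 'Match' example and fails for each 'No match' one.
[brand: Corv, origin: imported, rating: 1, stock: 18]: origin is imported, stock = 18 — passes, so Match. [brand: Axo, origin: imported, rating: 2, stock: 6]: origin is imported, stock = 6 — passes, so Match.

Match, Match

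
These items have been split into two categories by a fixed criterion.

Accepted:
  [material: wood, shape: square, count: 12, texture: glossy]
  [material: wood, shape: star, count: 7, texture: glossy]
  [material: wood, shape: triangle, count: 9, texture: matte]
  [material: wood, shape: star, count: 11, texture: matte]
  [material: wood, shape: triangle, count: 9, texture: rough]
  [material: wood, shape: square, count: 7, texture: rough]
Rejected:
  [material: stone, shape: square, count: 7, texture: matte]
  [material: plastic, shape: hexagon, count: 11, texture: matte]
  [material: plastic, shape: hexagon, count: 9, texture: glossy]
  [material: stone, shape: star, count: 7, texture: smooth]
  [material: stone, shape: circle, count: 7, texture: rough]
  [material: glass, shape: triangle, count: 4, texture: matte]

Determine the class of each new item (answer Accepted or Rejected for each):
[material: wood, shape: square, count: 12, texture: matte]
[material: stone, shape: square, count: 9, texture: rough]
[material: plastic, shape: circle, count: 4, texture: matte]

Accepted, Rejected, Rejected

The simplest hypothesis consistent with all the labels is: material is wood.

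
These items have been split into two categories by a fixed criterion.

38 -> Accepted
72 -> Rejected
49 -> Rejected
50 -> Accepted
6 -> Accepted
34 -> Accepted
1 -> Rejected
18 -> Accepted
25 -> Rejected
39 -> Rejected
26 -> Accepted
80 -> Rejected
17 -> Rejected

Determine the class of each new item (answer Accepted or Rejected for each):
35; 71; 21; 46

Rejected, Rejected, Rejected, Accepted

A rule that fits every label: ≡ 2 (mod 4) — true of each 'Accepted' example, false of each 'Rejected' one.
35 → 35 mod 4 = 3 → Rejected.
71 → 71 mod 4 = 3 → Rejected.
21 → 21 mod 4 = 1 → Rejected.
46 → 46 mod 4 = 2 → Accepted.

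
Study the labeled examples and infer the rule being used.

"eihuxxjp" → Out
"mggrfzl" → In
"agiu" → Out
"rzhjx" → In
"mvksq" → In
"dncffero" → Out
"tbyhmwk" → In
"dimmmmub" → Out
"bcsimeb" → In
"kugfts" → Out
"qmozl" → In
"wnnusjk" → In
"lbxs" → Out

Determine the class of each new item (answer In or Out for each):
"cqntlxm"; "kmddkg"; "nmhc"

In, Out, Out

The pattern is that an item is 'In' exactly when: odd length.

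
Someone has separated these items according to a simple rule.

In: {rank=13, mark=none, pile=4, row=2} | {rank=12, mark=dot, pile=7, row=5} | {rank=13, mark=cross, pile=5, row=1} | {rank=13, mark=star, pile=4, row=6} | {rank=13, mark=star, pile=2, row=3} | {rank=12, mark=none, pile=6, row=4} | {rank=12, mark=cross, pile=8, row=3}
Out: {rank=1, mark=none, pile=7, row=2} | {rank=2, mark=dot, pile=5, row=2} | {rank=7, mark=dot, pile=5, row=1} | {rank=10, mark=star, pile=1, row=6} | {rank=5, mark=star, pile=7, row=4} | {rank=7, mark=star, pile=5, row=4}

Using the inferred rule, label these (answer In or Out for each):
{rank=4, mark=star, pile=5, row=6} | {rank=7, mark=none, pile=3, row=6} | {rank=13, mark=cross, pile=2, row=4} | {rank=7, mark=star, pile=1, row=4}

Out, Out, In, Out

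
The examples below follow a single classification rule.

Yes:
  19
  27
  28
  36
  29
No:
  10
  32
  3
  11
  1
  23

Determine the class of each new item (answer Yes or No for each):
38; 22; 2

The common property of the 'Yes' items is: digit sum ≥ 6. No 'No' item has it.
38 — digit sum 3+8 = 11, hence Yes.
22 — digit sum 2+2 = 4, hence No.
2 — digit sum 2, hence No.

Yes, No, No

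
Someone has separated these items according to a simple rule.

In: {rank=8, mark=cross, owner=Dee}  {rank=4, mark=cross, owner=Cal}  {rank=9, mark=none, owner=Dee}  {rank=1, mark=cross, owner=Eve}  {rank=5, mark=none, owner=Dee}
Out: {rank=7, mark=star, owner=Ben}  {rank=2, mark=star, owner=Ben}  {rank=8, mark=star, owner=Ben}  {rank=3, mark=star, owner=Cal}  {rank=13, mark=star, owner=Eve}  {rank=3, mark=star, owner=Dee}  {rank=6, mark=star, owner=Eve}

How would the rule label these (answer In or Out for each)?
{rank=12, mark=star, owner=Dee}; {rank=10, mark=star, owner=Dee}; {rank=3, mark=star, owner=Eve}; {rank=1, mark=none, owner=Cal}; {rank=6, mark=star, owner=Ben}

Out, Out, Out, In, Out

The simplest hypothesis consistent with all the labels is: mark is not star.
{rank=12, mark=star, owner=Dee}: mark is star — does not satisfy this, so Out.
{rank=10, mark=star, owner=Dee}: mark is star — does not satisfy this, so Out.
{rank=3, mark=star, owner=Eve}: mark is star — does not satisfy this, so Out.
{rank=1, mark=none, owner=Cal}: mark is none — has this property, so In.
{rank=6, mark=star, owner=Ben}: mark is star — does not satisfy this, so Out.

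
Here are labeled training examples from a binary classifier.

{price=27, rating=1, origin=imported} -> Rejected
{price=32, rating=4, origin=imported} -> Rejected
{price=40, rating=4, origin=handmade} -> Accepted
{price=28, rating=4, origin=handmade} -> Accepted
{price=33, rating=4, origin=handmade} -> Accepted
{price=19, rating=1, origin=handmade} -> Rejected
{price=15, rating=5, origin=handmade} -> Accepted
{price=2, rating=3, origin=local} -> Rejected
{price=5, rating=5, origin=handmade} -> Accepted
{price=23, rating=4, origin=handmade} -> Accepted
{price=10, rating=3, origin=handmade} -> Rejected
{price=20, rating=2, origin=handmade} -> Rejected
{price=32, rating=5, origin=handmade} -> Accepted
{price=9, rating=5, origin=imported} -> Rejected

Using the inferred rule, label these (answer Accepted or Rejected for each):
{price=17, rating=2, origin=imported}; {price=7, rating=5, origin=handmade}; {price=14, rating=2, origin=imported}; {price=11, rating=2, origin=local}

Rejected, Accepted, Rejected, Rejected

One predicate separates the groups cleanly: origin is handmade AND rating ≥ 4.
{price=17, rating=2, origin=imported}: origin is imported, rating = 2, doesn't match → Rejected. {price=7, rating=5, origin=handmade}: origin is handmade, rating = 5, satisfies this → Accepted. {price=14, rating=2, origin=imported}: origin is imported, rating = 2, doesn't match → Rejected. {price=11, rating=2, origin=local}: origin is local, rating = 2, doesn't match → Rejected.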